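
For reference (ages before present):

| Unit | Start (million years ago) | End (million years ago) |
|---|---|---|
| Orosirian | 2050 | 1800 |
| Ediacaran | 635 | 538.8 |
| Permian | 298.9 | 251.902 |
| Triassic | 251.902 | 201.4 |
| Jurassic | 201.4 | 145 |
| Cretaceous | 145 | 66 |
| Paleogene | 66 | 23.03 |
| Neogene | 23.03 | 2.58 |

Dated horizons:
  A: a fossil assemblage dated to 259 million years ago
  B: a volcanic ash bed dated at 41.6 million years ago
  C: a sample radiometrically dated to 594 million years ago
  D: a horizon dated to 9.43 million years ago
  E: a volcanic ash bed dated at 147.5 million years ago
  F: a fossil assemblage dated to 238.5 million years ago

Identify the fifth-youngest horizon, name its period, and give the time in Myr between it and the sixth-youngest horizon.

Smaller Ma means younger, so youngest first: D 9.43 < B 41.6 < E 147.5 < F 238.5 < A 259 < C 594.
Counting 5 along gives A (259 Ma); the excerpt puts that inside the Permian, 298.9–251.902 Ma.
Next in line is C (594 Ma), and 594 − 259 = 335 Myr.

A, in the Permian; 335 million years to C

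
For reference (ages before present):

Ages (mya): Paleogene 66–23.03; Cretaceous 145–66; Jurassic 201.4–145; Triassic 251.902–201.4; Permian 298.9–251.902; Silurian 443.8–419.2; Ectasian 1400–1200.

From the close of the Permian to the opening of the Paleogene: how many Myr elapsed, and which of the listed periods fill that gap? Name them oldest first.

The Permian closes at 251.902 Ma and the Paleogene opens at 66 Ma, so the interval is 251.902 − 66 = 185.902 Myr.
A period fits inside if it starts at or after 251.902 Ma and ends at or before 66 Ma; oldest first that gives Triassic, Jurassic, Cretaceous.

185.902 million years; Triassic, Jurassic, Cretaceous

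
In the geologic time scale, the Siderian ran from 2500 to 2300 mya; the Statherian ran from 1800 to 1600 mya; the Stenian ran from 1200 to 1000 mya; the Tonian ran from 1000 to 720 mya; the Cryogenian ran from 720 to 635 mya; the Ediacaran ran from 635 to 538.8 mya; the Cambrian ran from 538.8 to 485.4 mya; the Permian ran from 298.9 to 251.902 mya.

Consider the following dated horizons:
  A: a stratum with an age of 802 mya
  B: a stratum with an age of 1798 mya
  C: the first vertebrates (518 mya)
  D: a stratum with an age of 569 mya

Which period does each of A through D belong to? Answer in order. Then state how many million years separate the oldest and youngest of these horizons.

A: 802 Ma lies in 1000–720 Ma, so Tonian.
B: 1798 Ma lies in 1800–1600 Ma, so Statherian.
C: 518 Ma lies in 538.8–485.4 Ma, so Cambrian.
D: 569 Ma lies in 635–538.8 Ma, so Ediacaran.
Oldest = 1798 Ma, youngest = 518 Ma → span 1280 Myr.

A — Tonian; B — Statherian; C — Cambrian; D — Ediacaran; span 1280 million years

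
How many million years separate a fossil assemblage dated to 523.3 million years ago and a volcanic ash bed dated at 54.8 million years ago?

468.5 million years

523.3 − 54.8 = 468.5 million years.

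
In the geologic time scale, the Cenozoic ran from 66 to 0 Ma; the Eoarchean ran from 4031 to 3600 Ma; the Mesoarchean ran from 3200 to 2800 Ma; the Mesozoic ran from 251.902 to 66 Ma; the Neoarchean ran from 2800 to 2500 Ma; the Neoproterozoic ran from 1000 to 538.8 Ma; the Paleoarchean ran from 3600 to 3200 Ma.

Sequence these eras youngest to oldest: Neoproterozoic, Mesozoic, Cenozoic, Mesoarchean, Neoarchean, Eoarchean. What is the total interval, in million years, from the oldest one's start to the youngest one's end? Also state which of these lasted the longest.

From the excerpt: Neoproterozoic 1000–538.8; Mesozoic 251.902–66; Cenozoic 66–0; Mesoarchean 3200–2800; Neoarchean 2800–2500; Eoarchean 4031–3600 (Ma).
Larger Ma is earlier, so the oldest is Eoarchean and the youngest is Cenozoic; youngest to oldest: Cenozoic, Mesozoic, Neoproterozoic, Neoarchean, Mesoarchean, Eoarchean.
Oldest start 4031 minus youngest end 0 gives 4031 Myr overall.
Individual lengths (start − end): Cenozoic 66; Mesoarchean 400; Neoarchean 300; Eoarchean 431; Neoproterozoic 461.2; Mesozoic 185.902. The largest is Neoproterozoic at 461.2 Myr.

Cenozoic → Mesozoic → Neoproterozoic → Neoarchean → Mesoarchean → Eoarchean; total span 4031 Myr; longest is Neoproterozoic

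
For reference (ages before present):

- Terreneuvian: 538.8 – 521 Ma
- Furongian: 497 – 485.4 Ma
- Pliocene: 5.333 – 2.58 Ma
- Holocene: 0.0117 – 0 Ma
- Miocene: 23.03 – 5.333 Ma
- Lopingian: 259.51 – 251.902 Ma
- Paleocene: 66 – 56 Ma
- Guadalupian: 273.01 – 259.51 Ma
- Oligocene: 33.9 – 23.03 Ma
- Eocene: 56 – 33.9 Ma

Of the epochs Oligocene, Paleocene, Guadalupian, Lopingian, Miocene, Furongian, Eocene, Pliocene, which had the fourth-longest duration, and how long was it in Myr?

Start − end for each: Oligocene 33.9 − 23.03 = 10.87; Paleocene 66 − 56 = 10; Guadalupian 273.01 − 259.51 = 13.5; Lopingian 259.51 − 251.902 = 7.608; Miocene 23.03 − 5.333 = 17.697; Furongian 497 − 485.4 = 11.6; Eocene 56 − 33.9 = 22.1; Pliocene 5.333 − 2.58 = 2.753.
Ranking these from longest: Eocene > Miocene > Guadalupian > Furongian > Oligocene > Paleocene > Lopingian > Pliocene.
Position 4 in that ranking is Furongian, which lasted 11.6 Myr.

Furongian, 11.6 million years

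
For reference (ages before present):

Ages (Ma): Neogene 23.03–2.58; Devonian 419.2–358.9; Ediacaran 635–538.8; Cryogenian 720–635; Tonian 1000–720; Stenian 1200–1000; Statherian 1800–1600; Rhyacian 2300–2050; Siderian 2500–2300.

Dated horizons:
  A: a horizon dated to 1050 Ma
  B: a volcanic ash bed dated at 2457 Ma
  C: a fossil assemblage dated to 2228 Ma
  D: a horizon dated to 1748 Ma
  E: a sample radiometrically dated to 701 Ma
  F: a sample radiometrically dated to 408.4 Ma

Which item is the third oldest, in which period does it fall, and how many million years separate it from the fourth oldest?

D, in the Statherian; 698 million years to A

Larger Ma means older, so oldest first: B 2457 > C 2228 > D 1748 > A 1050 > E 701 > F 408.4.
Counting 3 along gives D (1748 Ma); the excerpt puts that inside the Statherian, 1800–1600 Ma.
Next in line is A (1050 Ma), and 1748 − 1050 = 698 Myr.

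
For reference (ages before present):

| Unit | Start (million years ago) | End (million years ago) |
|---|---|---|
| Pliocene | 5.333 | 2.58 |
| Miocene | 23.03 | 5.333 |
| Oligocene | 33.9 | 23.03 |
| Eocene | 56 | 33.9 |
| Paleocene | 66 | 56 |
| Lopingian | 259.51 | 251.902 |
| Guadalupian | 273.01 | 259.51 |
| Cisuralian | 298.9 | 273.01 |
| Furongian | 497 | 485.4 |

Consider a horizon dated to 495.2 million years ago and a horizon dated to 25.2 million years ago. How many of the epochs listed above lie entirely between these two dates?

5

The older date is 495.2 Ma and the younger is 25.2 Ma.
Epochs with start < 495.2 and end > 25.2 Ma: Cisuralian (298.9–273.01), Guadalupian (273.01–259.51), Lopingian (259.51–251.902), Paleocene (66–56), Eocene (56–33.9).
That is 5 complete epochs.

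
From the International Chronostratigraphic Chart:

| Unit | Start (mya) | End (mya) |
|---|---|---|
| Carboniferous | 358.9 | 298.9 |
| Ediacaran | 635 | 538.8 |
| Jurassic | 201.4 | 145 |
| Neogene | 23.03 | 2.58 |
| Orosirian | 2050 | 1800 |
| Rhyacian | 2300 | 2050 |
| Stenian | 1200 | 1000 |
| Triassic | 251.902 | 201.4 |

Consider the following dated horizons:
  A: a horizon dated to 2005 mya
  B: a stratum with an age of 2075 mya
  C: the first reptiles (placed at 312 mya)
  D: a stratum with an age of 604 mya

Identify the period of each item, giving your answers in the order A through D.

A — Orosirian; B — Rhyacian; C — Carboniferous; D — Ediacaran

Match each age against the start–end ranges in the excerpt: A = 2005 Ma → Orosirian (2050–1800); B = 2075 Ma → Rhyacian (2300–2050); C = 312 Ma → Carboniferous (358.9–298.9); D = 604 Ma → Ediacaran (635–538.8).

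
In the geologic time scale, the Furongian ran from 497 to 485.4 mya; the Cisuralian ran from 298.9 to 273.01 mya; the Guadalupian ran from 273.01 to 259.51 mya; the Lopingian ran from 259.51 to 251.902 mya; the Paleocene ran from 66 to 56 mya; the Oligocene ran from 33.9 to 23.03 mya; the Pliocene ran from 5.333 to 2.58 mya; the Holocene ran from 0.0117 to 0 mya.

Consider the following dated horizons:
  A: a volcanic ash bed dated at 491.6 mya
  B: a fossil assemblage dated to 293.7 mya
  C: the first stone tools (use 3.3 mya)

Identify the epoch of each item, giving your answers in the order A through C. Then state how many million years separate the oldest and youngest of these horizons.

A — Furongian; B — Cisuralian; C — Pliocene; span 488.3 million years

A: 491.6 Ma lies in 497–485.4 Ma, so Furongian.
B: 293.7 Ma lies in 298.9–273.01 Ma, so Cisuralian.
C: 3.3 Ma lies in 5.333–2.58 Ma, so Pliocene.
Oldest = 491.6 Ma, youngest = 3.3 Ma → span 488.3 Myr.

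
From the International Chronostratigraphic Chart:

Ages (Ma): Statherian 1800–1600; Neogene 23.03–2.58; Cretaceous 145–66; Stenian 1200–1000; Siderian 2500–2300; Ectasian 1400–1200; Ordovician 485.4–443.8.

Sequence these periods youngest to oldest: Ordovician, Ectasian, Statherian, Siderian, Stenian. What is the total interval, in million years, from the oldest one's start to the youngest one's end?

From the excerpt: Ordovician 485.4–443.8; Ectasian 1400–1200; Statherian 1800–1600; Siderian 2500–2300; Stenian 1200–1000 (Ma).
Larger Ma is earlier, so the oldest is Siderian and the youngest is Ordovician; youngest to oldest: Ordovician, Stenian, Ectasian, Statherian, Siderian.
Oldest start 2500 minus youngest end 443.8 gives 2056.2 Myr overall.

Ordovician → Stenian → Ectasian → Statherian → Siderian; total span 2056.2 Myr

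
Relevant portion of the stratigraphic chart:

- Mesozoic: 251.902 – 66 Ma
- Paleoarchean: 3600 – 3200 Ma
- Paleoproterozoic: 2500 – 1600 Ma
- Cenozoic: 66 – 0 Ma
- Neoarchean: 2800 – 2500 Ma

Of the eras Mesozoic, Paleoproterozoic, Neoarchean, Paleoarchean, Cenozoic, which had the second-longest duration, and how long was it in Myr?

Paleoarchean, 400 million years

Start − end for each: Mesozoic 251.902 − 66 = 185.902; Paleoproterozoic 2500 − 1600 = 900; Neoarchean 2800 − 2500 = 300; Paleoarchean 3600 − 3200 = 400; Cenozoic 66 − 0 = 66.
Ranking these from longest: Paleoproterozoic > Paleoarchean > Neoarchean > Mesozoic > Cenozoic.
Position 2 in that ranking is Paleoarchean, which lasted 400 Myr.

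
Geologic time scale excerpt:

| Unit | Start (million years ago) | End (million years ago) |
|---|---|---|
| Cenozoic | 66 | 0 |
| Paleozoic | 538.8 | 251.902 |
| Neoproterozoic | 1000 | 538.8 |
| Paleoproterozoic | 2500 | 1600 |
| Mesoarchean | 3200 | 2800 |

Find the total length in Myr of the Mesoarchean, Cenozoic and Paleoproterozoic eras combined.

Each duration: Mesoarchean = 400; Cenozoic = 66; Paleoproterozoic = 900.
Sum: 400 + 66 + 900 = 1366 Myr.

1366 million years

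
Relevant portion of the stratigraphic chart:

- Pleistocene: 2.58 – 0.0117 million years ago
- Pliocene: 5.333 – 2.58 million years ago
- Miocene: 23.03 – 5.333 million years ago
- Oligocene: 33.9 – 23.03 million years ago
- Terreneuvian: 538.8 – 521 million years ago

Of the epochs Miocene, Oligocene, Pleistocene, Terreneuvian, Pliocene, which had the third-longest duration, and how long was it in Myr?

Durations: Miocene 17.697; Oligocene 10.87; Pleistocene 2.5683; Terreneuvian 17.8; Pliocene 2.753 Myr.
Sorted longest-first: Terreneuvian (17.8), Miocene (17.697), Oligocene (10.87), Pliocene (2.753), Pleistocene (2.5683).
The third longest is Oligocene at 10.87 Myr.

Oligocene, 10.87 million years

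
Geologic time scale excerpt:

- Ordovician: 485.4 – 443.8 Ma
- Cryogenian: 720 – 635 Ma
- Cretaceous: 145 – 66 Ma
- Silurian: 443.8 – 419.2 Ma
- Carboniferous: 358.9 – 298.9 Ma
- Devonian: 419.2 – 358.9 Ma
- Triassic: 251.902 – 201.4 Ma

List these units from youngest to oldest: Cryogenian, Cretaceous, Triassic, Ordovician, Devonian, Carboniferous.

The oldest of these is Cryogenian (starts 720 Ma) and the youngest is Cretaceous (ends 66 Ma).
In between, by decreasing start age: Ordovician (485.4), Devonian (419.2), Carboniferous (358.9), Triassic (251.902).
Listing youngest first means reversing that sequence.

Cretaceous, Triassic, Carboniferous, Devonian, Ordovician, Cryogenian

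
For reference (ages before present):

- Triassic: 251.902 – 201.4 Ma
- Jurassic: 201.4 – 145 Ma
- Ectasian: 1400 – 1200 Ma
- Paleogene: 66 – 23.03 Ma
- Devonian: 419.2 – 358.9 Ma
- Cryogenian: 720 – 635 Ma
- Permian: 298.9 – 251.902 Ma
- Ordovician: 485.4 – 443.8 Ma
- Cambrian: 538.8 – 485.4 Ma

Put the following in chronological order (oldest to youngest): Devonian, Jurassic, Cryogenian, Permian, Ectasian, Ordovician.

Ectasian, Cryogenian, Ordovician, Devonian, Permian, Jurassic

The oldest of these is Ectasian (starts 1400 Ma) and the youngest is Jurassic (ends 145 Ma).
In between, by decreasing start age: Cryogenian (720), Ordovician (485.4), Devonian (419.2), Permian (298.9).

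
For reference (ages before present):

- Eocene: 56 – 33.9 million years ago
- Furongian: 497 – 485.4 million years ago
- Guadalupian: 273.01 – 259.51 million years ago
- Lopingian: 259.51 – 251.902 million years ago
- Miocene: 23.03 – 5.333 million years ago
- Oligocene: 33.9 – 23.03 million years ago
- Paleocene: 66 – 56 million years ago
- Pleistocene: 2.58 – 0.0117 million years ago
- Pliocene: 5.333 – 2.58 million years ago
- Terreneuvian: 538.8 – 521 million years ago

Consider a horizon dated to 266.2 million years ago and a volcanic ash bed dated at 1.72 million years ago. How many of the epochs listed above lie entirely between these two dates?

The older date is 266.2 Ma and the younger is 1.72 Ma.
Epochs with start < 266.2 and end > 1.72 Ma: Lopingian (259.51–251.902), Paleocene (66–56), Eocene (56–33.9), Oligocene (33.9–23.03), Miocene (23.03–5.333), Pliocene (5.333–2.58).
That is 6 complete epochs.

6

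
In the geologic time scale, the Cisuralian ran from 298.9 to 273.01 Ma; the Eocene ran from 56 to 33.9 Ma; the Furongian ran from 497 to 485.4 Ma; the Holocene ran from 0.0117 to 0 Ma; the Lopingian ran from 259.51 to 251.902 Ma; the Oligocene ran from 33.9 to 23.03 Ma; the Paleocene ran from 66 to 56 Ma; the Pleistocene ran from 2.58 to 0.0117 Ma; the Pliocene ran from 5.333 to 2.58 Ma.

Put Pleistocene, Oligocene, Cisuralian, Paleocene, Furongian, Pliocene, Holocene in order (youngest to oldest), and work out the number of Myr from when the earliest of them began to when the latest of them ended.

Start ages (Ma): Furongian 497, Cisuralian 298.9, Paleocene 66, Oligocene 33.9, Pliocene 5.333, Pleistocene 2.58, Holocene 0.0117.
Ordered youngest to oldest: Holocene, Pleistocene, Pliocene, Oligocene, Paleocene, Cisuralian, Furongian.
Span = 497 − 0 = 497 Myr.

Holocene, Pleistocene, Pliocene, Oligocene, Paleocene, Cisuralian, Furongian; total span 497 Myr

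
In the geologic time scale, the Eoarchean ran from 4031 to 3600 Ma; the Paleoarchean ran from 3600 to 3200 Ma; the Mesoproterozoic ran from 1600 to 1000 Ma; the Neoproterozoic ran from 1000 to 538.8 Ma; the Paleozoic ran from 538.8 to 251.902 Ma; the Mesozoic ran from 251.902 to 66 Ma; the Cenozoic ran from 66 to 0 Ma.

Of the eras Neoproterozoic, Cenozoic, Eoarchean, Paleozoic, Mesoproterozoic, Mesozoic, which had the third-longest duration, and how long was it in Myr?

Eoarchean, 431 million years

Start − end for each: Neoproterozoic 1000 − 538.8 = 461.2; Cenozoic 66 − 0 = 66; Eoarchean 4031 − 3600 = 431; Paleozoic 538.8 − 251.902 = 286.898; Mesoproterozoic 1600 − 1000 = 600; Mesozoic 251.902 − 66 = 185.902.
Ranking these from longest: Mesoproterozoic > Neoproterozoic > Eoarchean > Paleozoic > Mesozoic > Cenozoic.
Position 3 in that ranking is Eoarchean, which lasted 431 Myr.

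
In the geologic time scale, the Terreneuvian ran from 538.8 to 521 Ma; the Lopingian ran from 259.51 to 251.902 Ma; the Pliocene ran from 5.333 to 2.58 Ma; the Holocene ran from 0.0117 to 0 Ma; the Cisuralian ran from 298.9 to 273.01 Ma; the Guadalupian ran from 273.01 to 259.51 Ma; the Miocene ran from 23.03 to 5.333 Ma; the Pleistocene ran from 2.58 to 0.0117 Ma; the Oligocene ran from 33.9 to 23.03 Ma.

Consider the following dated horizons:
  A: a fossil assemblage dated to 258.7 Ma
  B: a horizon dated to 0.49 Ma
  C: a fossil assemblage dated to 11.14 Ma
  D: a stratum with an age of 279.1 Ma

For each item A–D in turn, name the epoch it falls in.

A — Lopingian; B — Pleistocene; C — Miocene; D — Cisuralian

A: 258.7 Ma lies in 259.51–251.902 Ma, so Lopingian.
B: 0.49 Ma lies in 2.58–0.0117 Ma, so Pleistocene.
C: 11.14 Ma lies in 23.03–5.333 Ma, so Miocene.
D: 279.1 Ma lies in 298.9–273.01 Ma, so Cisuralian.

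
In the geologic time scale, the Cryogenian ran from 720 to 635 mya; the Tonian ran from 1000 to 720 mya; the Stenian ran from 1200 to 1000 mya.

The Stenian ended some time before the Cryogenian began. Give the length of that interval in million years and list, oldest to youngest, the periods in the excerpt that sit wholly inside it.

280 million years; Tonian

End of Stenian = 1000 Ma; start of Cryogenian = 720 Ma.
Gap = 1000 − 720 = 280 Myr.
Periods wholly inside 1000–720 Ma: Tonian (1000–720).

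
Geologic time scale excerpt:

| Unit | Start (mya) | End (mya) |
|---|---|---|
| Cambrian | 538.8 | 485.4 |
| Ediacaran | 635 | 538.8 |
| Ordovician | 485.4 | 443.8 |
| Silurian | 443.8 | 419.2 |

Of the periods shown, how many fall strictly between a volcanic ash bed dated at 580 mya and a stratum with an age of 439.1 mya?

The older date is 580 Ma and the younger is 439.1 Ma.
Periods with start < 580 and end > 439.1 Ma: Cambrian (538.8–485.4), Ordovician (485.4–443.8).
That is 2 complete periods.

2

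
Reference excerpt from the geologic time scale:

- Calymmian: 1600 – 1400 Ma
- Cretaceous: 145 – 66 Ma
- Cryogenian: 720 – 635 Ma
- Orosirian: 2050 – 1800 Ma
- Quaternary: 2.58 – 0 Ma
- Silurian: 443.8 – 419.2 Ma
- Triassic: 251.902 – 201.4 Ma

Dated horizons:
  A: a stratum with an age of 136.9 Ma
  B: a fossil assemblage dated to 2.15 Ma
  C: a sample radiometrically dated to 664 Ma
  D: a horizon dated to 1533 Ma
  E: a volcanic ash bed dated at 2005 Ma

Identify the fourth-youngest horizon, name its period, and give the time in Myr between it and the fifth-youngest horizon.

Sorted youngest-first by Ma: B (2.15), A (136.9), C (664), D (1533), E (2005).
The fourth youngest is D at 1533 Ma, which lies in 1600–1400 Ma: the Calymmian.
The fifth youngest is E at 2005 Ma; separation = |1533 − 2005| = 472 Myr.

D, in the Calymmian; 472 million years to E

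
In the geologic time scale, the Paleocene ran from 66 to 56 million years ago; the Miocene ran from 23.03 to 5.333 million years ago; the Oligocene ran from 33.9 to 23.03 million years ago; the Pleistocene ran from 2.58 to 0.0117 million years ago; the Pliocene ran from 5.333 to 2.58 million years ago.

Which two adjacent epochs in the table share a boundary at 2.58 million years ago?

Pliocene and Pleistocene

The Pliocene ends at 2.58 million years ago and the Pleistocene begins at 2.58 million years ago, so they share that boundary.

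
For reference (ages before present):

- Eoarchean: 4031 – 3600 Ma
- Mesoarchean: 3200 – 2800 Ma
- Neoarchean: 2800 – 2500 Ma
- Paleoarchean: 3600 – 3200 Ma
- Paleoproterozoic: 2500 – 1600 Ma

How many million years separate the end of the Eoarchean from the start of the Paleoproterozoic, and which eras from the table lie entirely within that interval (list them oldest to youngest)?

1100 million years; Paleoarchean, Mesoarchean, Neoarchean

The Eoarchean closes at 3600 Ma and the Paleoproterozoic opens at 2500 Ma, so the interval is 3600 − 2500 = 1100 Myr.
An era fits inside if it starts at or after 3600 Ma and ends at or before 2500 Ma; oldest first that gives Paleoarchean, Mesoarchean, Neoarchean.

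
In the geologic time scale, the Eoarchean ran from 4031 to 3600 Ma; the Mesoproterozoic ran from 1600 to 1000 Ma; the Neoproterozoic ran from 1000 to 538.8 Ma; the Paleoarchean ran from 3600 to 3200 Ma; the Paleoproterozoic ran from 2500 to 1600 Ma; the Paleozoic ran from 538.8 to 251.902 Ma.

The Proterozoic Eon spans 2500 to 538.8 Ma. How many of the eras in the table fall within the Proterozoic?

Eras inside 2500–538.8 Ma: Paleoproterozoic, Mesoproterozoic, Neoproterozoic — 3 in total.

3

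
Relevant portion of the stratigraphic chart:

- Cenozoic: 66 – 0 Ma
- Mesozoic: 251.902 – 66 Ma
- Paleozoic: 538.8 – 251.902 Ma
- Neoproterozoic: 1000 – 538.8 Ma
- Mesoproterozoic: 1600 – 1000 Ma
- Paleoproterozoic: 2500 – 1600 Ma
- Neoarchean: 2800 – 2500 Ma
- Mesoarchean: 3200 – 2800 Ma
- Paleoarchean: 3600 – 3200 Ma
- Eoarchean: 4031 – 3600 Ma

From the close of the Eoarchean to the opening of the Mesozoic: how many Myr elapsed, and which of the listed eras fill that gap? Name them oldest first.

End of Eoarchean = 3600 Ma; start of Mesozoic = 251.902 Ma.
Gap = 3600 − 251.902 = 3348.098 Myr.
Eras wholly inside 3600–251.902 Ma: Paleoarchean (3600–3200), Mesoarchean (3200–2800), Neoarchean (2800–2500), Paleoproterozoic (2500–1600), Mesoproterozoic (1600–1000), Neoproterozoic (1000–538.8), Paleozoic (538.8–251.902).

3348.098 million years; Paleoarchean, Mesoarchean, Neoarchean, Paleoproterozoic, Mesoproterozoic, Neoproterozoic, Paleozoic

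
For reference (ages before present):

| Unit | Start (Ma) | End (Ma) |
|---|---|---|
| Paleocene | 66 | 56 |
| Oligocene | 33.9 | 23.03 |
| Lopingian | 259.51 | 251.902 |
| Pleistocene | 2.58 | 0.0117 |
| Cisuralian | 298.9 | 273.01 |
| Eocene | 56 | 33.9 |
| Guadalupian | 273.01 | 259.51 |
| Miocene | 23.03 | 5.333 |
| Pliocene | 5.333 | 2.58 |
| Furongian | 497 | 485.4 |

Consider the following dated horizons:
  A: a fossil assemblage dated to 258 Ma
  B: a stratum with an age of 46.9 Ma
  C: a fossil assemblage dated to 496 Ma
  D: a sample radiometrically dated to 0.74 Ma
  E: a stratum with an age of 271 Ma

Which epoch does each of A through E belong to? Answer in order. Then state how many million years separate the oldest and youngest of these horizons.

A: 258 Ma lies in 259.51–251.902 Ma, so Lopingian.
B: 46.9 Ma lies in 56–33.9 Ma, so Eocene.
C: 496 Ma lies in 497–485.4 Ma, so Furongian.
D: 0.74 Ma lies in 2.58–0.0117 Ma, so Pleistocene.
E: 271 Ma lies in 273.01–259.51 Ma, so Guadalupian.
Oldest = 496 Ma, youngest = 0.74 Ma → span 495.26 Myr.

A — Lopingian; B — Eocene; C — Furongian; D — Pleistocene; E — Guadalupian; span 495.26 million years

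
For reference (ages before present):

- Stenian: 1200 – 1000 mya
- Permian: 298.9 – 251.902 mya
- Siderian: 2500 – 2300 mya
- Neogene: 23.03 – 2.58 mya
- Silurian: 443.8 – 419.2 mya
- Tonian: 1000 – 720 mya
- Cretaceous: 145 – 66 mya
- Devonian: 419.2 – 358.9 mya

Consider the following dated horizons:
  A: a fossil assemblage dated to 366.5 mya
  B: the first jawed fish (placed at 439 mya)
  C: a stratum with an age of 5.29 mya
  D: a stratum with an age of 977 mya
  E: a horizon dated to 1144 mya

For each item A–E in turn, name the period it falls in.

A: 366.5 Ma lies in 419.2–358.9 Ma, so Devonian.
B: 439 Ma lies in 443.8–419.2 Ma, so Silurian.
C: 5.29 Ma lies in 23.03–2.58 Ma, so Neogene.
D: 977 Ma lies in 1000–720 Ma, so Tonian.
E: 1144 Ma lies in 1200–1000 Ma, so Stenian.

A — Devonian; B — Silurian; C — Neogene; D — Tonian; E — Stenian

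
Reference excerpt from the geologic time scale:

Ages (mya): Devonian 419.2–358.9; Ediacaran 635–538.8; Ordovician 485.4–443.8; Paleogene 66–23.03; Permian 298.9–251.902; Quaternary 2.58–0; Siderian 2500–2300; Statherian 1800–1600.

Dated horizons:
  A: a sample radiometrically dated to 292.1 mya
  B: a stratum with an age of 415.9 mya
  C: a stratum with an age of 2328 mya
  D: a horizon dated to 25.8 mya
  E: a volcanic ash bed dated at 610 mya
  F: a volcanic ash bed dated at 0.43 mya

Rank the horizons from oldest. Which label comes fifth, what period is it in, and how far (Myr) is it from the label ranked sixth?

Larger Ma means older, so oldest first: C 2328 > E 610 > B 415.9 > A 292.1 > D 25.8 > F 0.43.
Counting 5 along gives D (25.8 Ma); the excerpt puts that inside the Paleogene, 66–23.03 Ma.
Next in line is F (0.43 Ma), and 25.8 − 0.43 = 25.37 Myr.

D, in the Paleogene; 25.37 million years to F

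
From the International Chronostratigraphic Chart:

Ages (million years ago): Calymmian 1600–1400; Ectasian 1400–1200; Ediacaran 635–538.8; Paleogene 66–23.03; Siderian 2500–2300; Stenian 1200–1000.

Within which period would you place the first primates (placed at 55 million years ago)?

Paleogene

55 Ma lies between 66 and 23.03 Ma, so it falls in the Paleogene.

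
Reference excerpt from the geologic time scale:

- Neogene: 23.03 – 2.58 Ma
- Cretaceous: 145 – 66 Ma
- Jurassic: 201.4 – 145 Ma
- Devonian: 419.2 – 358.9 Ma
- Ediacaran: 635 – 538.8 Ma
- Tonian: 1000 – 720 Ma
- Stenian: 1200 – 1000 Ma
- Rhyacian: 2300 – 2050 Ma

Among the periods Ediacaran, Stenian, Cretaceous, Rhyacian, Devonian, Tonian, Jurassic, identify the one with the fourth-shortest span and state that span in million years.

Start − end for each: Ediacaran 635 − 538.8 = 96.2; Stenian 1200 − 1000 = 200; Cretaceous 145 − 66 = 79; Rhyacian 2300 − 2050 = 250; Devonian 419.2 − 358.9 = 60.3; Tonian 1000 − 720 = 280; Jurassic 201.4 − 145 = 56.4.
Ranking these from shortest: Jurassic < Devonian < Cretaceous < Ediacaran < Stenian < Rhyacian < Tonian.
Position 4 in that ranking is Ediacaran, which lasted 96.2 Myr.

Ediacaran, 96.2 million years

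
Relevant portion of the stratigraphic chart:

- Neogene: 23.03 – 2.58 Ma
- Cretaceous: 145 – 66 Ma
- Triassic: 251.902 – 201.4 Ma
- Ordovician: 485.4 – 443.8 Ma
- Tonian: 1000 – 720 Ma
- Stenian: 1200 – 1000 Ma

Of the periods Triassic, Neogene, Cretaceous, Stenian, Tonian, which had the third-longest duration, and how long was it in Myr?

Cretaceous, 79 million years

Start − end for each: Triassic 251.902 − 201.4 = 50.502; Neogene 23.03 − 2.58 = 20.45; Cretaceous 145 − 66 = 79; Stenian 1200 − 1000 = 200; Tonian 1000 − 720 = 280.
Ranking these from longest: Tonian > Stenian > Cretaceous > Triassic > Neogene.
Position 3 in that ranking is Cretaceous, which lasted 79 Myr.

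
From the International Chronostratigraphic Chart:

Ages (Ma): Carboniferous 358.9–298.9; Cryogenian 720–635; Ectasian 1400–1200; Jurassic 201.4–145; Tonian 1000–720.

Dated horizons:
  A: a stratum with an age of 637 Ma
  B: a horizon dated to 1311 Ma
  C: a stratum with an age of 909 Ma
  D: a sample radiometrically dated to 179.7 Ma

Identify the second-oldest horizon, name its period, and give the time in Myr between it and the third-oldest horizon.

Sorted oldest-first by Ma: B (1311), C (909), A (637), D (179.7).
The second oldest is C at 909 Ma, which lies in 1000–720 Ma: the Tonian.
The third oldest is A at 637 Ma; separation = |909 − 637| = 272 Myr.

C, in the Tonian; 272 million years to A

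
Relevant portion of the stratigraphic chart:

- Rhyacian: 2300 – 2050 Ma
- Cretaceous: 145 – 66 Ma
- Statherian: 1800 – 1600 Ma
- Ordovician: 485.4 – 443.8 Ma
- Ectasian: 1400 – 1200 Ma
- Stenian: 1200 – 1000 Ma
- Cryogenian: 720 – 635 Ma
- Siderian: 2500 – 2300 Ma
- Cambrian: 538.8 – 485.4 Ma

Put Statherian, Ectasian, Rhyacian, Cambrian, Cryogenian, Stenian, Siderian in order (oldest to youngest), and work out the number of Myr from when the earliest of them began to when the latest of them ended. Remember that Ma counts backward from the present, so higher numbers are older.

From the excerpt: Statherian 1800–1600; Ectasian 1400–1200; Rhyacian 2300–2050; Cambrian 538.8–485.4; Cryogenian 720–635; Stenian 1200–1000; Siderian 2500–2300 (Ma).
Larger Ma is earlier, so the oldest is Siderian and the youngest is Cambrian; oldest to youngest: Siderian, Rhyacian, Statherian, Ectasian, Stenian, Cryogenian, Cambrian.
Oldest start 2500 minus youngest end 485.4 gives 2014.6 Myr overall.

Siderian, Rhyacian, Statherian, Ectasian, Stenian, Cryogenian, Cambrian; total span 2014.6 Myr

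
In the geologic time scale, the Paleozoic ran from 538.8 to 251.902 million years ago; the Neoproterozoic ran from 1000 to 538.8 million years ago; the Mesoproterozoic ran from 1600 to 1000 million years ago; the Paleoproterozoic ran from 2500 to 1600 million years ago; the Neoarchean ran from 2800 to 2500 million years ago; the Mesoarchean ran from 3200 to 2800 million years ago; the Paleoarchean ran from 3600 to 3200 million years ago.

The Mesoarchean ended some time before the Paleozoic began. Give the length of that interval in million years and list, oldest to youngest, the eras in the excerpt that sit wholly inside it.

End of Mesoarchean = 2800 Ma; start of Paleozoic = 538.8 Ma.
Gap = 2800 − 538.8 = 2261.2 Myr.
Eras wholly inside 2800–538.8 Ma: Neoarchean (2800–2500), Paleoproterozoic (2500–1600), Mesoproterozoic (1600–1000), Neoproterozoic (1000–538.8).

2261.2 million years; Neoarchean, Paleoproterozoic, Mesoproterozoic, Neoproterozoic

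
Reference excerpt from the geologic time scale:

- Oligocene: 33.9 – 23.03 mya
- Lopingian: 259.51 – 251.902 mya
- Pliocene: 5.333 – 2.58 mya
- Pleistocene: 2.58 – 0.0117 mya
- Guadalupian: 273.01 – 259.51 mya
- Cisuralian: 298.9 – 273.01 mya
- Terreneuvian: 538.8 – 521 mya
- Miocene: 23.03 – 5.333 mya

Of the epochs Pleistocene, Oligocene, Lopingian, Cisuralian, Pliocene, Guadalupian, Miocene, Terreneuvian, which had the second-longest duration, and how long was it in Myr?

Durations: Pleistocene 2.5683; Oligocene 10.87; Lopingian 7.608; Cisuralian 25.89; Pliocene 2.753; Guadalupian 13.5; Miocene 17.697; Terreneuvian 17.8 Myr.
Sorted longest-first: Cisuralian (25.89), Terreneuvian (17.8), Miocene (17.697), Guadalupian (13.5), Oligocene (10.87), Lopingian (7.608), Pliocene (2.753), Pleistocene (2.5683).
The second longest is Terreneuvian at 17.8 Myr.

Terreneuvian, 17.8 million years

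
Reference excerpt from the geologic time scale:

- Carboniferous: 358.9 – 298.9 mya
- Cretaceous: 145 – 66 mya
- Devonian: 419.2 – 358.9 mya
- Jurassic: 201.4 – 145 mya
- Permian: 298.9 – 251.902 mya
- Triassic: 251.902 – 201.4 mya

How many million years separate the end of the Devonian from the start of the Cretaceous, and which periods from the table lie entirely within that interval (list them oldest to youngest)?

The Devonian closes at 358.9 Ma and the Cretaceous opens at 145 Ma, so the interval is 358.9 − 145 = 213.9 Myr.
A period fits inside if it starts at or after 358.9 Ma and ends at or before 145 Ma; oldest first that gives Carboniferous, Permian, Triassic, Jurassic.

213.9 million years; Carboniferous, Permian, Triassic, Jurassic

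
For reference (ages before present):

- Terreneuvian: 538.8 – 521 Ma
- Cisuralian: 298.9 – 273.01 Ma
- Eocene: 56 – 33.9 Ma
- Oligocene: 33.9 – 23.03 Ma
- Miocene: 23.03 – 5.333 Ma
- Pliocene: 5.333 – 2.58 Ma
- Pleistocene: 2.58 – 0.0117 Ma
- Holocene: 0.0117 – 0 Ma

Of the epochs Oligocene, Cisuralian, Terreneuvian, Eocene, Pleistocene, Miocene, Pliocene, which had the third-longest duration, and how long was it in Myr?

Start − end for each: Oligocene 33.9 − 23.03 = 10.87; Cisuralian 298.9 − 273.01 = 25.89; Terreneuvian 538.8 − 521 = 17.8; Eocene 56 − 33.9 = 22.1; Pleistocene 2.58 − 0.0117 = 2.5683; Miocene 23.03 − 5.333 = 17.697; Pliocene 5.333 − 2.58 = 2.753.
Ranking these from longest: Cisuralian > Eocene > Terreneuvian > Miocene > Oligocene > Pliocene > Pleistocene.
Position 3 in that ranking is Terreneuvian, which lasted 17.8 Myr.

Terreneuvian, 17.8 million years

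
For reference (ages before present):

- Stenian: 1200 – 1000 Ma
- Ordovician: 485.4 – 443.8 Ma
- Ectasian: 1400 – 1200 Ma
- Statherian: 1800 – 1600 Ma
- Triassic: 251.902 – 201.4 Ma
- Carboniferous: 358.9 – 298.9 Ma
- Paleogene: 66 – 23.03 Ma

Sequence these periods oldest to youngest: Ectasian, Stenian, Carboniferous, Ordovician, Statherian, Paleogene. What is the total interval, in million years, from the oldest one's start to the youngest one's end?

Start ages (Ma): Statherian 1800, Ectasian 1400, Stenian 1200, Ordovician 485.4, Carboniferous 358.9, Paleogene 66.
Ordered oldest to youngest: Statherian, Ectasian, Stenian, Ordovician, Carboniferous, Paleogene.
Span = 1800 − 23.03 = 1776.97 Myr.

Statherian, Ectasian, Stenian, Ordovician, Carboniferous, Paleogene; total span 1776.97 Myr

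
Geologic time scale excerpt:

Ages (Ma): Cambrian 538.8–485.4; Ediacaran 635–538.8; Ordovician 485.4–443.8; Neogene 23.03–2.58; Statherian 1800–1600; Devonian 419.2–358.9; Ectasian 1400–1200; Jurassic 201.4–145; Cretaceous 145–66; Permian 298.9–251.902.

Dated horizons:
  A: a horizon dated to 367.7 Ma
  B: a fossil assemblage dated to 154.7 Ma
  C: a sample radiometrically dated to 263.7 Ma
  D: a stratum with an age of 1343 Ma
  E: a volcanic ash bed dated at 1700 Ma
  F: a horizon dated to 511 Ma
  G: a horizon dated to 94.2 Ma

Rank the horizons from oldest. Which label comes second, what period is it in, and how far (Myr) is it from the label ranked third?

D, in the Ectasian; 832 million years to F

Sorted oldest-first by Ma: E (1700), D (1343), F (511), A (367.7), C (263.7), B (154.7), G (94.2).
The second oldest is D at 1343 Ma, which lies in 1400–1200 Ma: the Ectasian.
The third oldest is F at 511 Ma; separation = |1343 − 511| = 832 Myr.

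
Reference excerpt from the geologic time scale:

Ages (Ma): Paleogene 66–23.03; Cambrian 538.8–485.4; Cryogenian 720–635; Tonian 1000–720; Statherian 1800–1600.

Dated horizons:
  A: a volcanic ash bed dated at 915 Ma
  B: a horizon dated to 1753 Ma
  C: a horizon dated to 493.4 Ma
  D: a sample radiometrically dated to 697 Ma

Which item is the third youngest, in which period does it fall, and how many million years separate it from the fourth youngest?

Smaller Ma means younger, so youngest first: C 493.4 < D 697 < A 915 < B 1753.
Counting 3 along gives A (915 Ma); the excerpt puts that inside the Tonian, 1000–720 Ma.
Next in line is B (1753 Ma), and 1753 − 915 = 838 Myr.

A, in the Tonian; 838 million years to B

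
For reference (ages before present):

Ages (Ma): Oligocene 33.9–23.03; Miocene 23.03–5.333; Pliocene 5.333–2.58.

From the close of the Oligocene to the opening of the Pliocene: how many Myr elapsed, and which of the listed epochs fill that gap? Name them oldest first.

17.697 million years; Miocene

The Oligocene closes at 23.03 Ma and the Pliocene opens at 5.333 Ma, so the interval is 23.03 − 5.333 = 17.697 Myr.
An epoch fits inside if it starts at or after 23.03 Ma and ends at or before 5.333 Ma; oldest first that gives Miocene.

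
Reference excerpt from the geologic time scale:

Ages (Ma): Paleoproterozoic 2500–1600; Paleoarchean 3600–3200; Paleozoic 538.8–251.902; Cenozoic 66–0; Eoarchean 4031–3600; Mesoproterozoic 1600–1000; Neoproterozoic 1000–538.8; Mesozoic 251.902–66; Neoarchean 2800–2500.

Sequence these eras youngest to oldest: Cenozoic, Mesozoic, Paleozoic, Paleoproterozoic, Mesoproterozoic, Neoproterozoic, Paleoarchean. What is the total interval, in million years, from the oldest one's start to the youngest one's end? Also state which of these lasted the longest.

Cenozoic, Mesozoic, Paleozoic, Neoproterozoic, Mesoproterozoic, Paleoproterozoic, Paleoarchean; total span 3600 Myr; longest is Paleoproterozoic

Start ages (Ma): Paleoarchean 3600, Paleoproterozoic 2500, Mesoproterozoic 1600, Neoproterozoic 1000, Paleozoic 538.8, Mesozoic 251.902, Cenozoic 66.
Ordered youngest to oldest: Cenozoic, Mesozoic, Paleozoic, Neoproterozoic, Mesoproterozoic, Paleoproterozoic, Paleoarchean.
Span = 3600 − 0 = 3600 Myr.
Durations: Paleozoic 286.898, Paleoproterozoic 900, Mesozoic 185.902, Neoproterozoic 461.2, Paleoarchean 400, Cenozoic 66, Mesoproterozoic 600 → longest is Paleoproterozoic (900 Myr).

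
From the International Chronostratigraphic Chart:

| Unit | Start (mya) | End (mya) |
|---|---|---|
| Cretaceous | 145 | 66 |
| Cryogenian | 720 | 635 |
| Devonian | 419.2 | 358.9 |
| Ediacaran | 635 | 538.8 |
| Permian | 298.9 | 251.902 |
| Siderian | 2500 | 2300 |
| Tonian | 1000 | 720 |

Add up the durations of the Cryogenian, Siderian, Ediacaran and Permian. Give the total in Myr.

Duration is start − end for each: (720 − 635) + (2500 − 2300) + (635 − 538.8) + (298.9 − 251.902).
That is 85 + 200 + 96.2 + 46.998, which totals 428.198 million years.

428.198 million years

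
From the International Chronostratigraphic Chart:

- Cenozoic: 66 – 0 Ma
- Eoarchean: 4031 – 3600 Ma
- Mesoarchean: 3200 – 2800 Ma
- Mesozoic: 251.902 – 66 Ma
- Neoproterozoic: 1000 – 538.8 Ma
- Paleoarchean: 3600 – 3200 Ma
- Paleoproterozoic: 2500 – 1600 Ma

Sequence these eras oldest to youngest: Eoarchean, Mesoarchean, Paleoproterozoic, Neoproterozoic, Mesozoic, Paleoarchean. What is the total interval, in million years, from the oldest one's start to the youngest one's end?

Eoarchean, Paleoarchean, Mesoarchean, Paleoproterozoic, Neoproterozoic, Mesozoic; total span 3965 Myr

Start ages (Ma): Eoarchean 4031, Paleoarchean 3600, Mesoarchean 3200, Paleoproterozoic 2500, Neoproterozoic 1000, Mesozoic 251.902.
Ordered oldest to youngest: Eoarchean, Paleoarchean, Mesoarchean, Paleoproterozoic, Neoproterozoic, Mesozoic.
Span = 4031 − 66 = 3965 Myr.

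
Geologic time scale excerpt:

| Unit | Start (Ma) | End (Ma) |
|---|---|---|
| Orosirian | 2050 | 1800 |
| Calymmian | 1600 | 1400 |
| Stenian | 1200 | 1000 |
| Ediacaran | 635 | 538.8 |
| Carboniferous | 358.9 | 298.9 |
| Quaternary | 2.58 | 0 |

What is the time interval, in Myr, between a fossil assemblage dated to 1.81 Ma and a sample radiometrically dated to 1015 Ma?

1013.19 million years

1015 − 1.81 = 1013.19 million years.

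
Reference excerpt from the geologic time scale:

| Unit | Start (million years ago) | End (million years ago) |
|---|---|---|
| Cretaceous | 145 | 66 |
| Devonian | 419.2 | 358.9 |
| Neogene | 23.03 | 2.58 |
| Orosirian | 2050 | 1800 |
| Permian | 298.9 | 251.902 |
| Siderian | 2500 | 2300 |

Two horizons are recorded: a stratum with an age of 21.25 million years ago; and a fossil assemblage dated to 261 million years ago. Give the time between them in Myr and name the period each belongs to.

Elapsed time: 261 − 21.25 = 239.75 Myr.
21.25 Ma lies within 23.03–2.58 Ma: Neogene.
261 Ma lies within 298.9–251.902 Ma: Permian.

239.75 million years apart; the first in the Neogene, the second in the Permian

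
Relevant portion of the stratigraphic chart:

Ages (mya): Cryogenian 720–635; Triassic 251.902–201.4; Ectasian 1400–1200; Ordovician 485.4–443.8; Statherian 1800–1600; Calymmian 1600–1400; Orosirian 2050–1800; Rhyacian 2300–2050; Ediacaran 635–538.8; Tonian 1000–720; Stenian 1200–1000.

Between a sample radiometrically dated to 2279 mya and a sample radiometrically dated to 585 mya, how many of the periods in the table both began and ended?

7

The older date is 2279 Ma and the younger is 585 Ma.
Periods with start < 2279 and end > 585 Ma: Orosirian (2050–1800), Statherian (1800–1600), Calymmian (1600–1400), Ectasian (1400–1200), Stenian (1200–1000), Tonian (1000–720), Cryogenian (720–635).
That is 7 complete periods.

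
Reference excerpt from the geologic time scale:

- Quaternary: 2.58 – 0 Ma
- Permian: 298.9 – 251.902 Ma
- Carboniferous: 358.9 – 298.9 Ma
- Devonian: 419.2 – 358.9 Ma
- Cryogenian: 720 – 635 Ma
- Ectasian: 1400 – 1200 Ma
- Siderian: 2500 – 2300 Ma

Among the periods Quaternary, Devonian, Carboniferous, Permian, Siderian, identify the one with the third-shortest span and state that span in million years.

Carboniferous, 60 million years

Durations: Quaternary 2.58; Devonian 60.3; Carboniferous 60; Permian 46.998; Siderian 200 Myr.
Sorted shortest-first: Quaternary (2.58), Permian (46.998), Carboniferous (60), Devonian (60.3), Siderian (200).
The third shortest is Carboniferous at 60 Myr.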